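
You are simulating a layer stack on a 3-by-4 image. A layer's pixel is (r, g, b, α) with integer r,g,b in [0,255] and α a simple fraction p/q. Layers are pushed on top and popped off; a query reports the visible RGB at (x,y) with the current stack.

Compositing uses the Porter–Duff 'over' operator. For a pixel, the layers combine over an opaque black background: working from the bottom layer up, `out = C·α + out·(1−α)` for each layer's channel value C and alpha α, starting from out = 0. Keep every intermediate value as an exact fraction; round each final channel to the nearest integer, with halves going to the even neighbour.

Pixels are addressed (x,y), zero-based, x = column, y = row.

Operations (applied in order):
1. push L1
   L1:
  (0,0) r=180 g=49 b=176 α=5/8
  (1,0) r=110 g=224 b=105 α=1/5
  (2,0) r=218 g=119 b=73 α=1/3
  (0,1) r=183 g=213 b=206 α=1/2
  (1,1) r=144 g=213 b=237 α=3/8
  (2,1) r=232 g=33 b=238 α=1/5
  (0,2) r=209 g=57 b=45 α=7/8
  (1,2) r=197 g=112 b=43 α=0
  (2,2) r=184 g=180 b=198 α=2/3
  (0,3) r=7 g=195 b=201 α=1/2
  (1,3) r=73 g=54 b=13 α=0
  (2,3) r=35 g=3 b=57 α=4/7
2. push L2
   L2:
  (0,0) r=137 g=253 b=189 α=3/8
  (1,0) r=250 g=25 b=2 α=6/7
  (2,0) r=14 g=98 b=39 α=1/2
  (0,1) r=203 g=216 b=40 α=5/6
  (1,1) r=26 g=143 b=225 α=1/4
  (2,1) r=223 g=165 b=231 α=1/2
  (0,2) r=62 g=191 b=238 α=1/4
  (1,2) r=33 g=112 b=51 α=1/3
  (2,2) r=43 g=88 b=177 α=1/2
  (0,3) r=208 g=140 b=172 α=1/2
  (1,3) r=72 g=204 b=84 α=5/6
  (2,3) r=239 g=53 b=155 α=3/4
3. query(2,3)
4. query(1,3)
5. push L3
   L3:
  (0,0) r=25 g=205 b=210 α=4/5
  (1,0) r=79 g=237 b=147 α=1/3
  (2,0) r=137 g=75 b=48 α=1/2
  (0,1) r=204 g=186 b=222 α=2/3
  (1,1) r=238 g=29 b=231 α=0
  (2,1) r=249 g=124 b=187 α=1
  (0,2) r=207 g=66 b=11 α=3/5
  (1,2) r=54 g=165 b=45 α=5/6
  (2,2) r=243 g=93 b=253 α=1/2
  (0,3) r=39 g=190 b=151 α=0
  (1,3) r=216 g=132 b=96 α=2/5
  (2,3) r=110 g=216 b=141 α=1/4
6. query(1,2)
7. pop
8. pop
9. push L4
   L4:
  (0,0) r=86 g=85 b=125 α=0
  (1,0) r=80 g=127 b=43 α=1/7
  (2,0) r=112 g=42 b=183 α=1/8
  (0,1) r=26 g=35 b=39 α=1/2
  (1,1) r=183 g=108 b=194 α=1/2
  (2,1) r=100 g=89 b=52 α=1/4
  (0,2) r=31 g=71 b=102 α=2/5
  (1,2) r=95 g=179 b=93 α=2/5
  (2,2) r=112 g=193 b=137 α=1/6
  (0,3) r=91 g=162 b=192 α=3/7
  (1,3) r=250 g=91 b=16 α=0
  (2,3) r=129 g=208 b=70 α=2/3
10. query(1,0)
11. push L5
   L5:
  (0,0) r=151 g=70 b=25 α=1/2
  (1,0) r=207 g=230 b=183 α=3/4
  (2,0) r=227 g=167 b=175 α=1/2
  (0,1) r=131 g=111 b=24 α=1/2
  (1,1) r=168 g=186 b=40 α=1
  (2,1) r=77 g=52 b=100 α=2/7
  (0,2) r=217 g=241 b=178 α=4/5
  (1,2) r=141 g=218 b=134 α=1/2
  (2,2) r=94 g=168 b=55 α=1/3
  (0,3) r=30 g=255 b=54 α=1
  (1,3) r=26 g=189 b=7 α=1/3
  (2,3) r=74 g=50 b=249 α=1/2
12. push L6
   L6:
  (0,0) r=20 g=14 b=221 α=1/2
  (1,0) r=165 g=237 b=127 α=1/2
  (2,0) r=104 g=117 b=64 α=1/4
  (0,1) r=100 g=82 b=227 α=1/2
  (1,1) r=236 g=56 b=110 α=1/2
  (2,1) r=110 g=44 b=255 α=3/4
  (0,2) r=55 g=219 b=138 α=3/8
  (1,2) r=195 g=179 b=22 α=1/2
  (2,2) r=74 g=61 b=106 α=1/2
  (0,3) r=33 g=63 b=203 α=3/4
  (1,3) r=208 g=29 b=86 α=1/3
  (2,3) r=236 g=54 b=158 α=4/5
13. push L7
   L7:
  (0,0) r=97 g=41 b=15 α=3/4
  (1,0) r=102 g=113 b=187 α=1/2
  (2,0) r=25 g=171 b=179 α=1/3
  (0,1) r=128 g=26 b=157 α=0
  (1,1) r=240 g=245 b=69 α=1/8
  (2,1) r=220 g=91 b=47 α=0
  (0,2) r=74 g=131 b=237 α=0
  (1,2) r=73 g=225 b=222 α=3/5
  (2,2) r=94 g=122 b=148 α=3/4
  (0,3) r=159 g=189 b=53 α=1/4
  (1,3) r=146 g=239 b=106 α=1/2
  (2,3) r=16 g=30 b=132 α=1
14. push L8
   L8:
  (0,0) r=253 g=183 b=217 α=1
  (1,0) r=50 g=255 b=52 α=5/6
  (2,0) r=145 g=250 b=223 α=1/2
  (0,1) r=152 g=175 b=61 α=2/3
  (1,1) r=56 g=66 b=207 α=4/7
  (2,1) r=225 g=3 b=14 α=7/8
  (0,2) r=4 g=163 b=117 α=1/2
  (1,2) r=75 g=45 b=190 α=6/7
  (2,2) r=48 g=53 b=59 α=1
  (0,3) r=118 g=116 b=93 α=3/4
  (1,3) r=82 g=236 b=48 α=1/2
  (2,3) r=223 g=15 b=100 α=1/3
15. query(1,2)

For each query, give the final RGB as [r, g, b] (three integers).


at x=2,y=3 over L1,L2:
after L1 α=4/7: [20, 12/7, 228/7]
after L2 α=3/4: [737/4, 1125/28, 3483/28]
= [184, 40, 124]

at x=1,y=3 over L1,L2:
+L1 (α=0) → [0, 0, 0]
+L2 (α=5/6) → [60, 170, 70]
→ [60, 170, 70]

at x=1,y=2 over L1,L2,L3:
L1 α=0: [0, 0, 0]
L2 α=1/3: [11, 112/3, 17]
L3 α=5/6: [281/6, 2587/18, 121/3]
= [47, 144, 40]

(1,0) stack=L1,L4; from [0,0,0]:
L1 α=1/5: [22, 224/5, 21]
L4 α=1/7: [212/7, 1979/35, 169/7]
→ [30, 57, 24]

(1,2) stack=L1,L4,L5,L6,L7,L8; from [0,0,0]:
L1 α=0: [0, 0, 0]
L4 α=2/5: [38, 358/5, 186/5]
L5 α=1/2: [179/2, 724/5, 428/5]
L6 α=1/2: [569/4, 1619/10, 269/5]
L7 α=3/5: [1007/10, 4994/25, 3868/25]
L8 α=6/7: [5507/70, 11744/175, 4624/25]
= [79, 67, 185]


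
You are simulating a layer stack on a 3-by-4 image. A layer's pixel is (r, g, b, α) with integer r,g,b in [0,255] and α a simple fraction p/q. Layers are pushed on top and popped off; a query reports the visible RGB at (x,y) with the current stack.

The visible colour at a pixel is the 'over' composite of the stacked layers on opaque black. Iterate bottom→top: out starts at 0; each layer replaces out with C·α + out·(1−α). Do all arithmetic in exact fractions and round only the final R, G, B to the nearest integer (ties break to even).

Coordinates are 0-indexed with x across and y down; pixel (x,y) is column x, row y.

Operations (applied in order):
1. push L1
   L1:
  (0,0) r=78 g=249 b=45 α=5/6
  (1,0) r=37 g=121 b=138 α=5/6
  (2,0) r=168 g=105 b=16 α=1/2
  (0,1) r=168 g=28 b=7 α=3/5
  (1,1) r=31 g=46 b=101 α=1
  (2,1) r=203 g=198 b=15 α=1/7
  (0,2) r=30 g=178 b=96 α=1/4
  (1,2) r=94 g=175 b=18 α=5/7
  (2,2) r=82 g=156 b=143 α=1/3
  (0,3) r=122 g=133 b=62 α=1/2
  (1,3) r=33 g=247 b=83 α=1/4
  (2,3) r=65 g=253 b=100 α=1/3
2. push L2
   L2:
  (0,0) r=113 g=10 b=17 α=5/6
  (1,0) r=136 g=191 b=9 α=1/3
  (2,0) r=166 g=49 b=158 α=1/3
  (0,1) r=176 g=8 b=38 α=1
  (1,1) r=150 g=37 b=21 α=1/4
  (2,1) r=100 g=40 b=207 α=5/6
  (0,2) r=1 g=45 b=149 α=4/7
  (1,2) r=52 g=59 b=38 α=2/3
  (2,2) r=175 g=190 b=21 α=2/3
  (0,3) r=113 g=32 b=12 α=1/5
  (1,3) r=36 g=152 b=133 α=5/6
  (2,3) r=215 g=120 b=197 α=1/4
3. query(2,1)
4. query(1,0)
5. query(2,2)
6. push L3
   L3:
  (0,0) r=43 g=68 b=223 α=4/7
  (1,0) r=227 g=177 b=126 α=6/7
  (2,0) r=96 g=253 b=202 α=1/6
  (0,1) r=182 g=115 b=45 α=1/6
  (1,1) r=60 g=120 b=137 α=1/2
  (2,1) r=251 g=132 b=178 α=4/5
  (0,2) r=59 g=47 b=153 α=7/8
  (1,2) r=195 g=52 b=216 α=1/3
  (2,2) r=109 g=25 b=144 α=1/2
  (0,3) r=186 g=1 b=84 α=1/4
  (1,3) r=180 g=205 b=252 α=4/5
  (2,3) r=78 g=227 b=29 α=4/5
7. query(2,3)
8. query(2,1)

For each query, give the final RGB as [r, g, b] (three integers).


(2,1) stack=L1,L2; from [0,0,0]:
L1 α=1/7: [29, 198/7, 15/7]
L2 α=5/6: [529/6, 799/21, 1210/7]
rounded: [88, 38, 173]

(1,0) stack=L1,L2; from [0,0,0]:
+L1 (α=5/6) → [185/6, 605/6, 115]
+L2 (α=1/3) → [593/9, 1178/9, 239/3]
rounded: [66, 131, 80]

at x=2,y=2 over L1,L2:
+L1 (α=1/3) → [82/3, 52, 143/3]
+L2 (α=2/3) → [1132/9, 144, 269/9]
rounded: [126, 144, 30]

at x=2,y=3 over L1,L2,L3:
after L1 α=1/3: [65/3, 253/3, 100/3]
after L2 α=1/4: [70, 373/4, 297/4]
after L3 α=4/5: [382/5, 801/4, 761/20]
rounded: [76, 200, 38]

query (2,1) [L1,L2,L3] — begin 0,0,0
+L1 (α=1/7) → [29, 198/7, 15/7]
+L2 (α=5/6) → [529/6, 799/21, 1210/7]
+L3 (α=4/5) → [6553/30, 11887/105, 6194/35]
rounded: [218, 113, 177]


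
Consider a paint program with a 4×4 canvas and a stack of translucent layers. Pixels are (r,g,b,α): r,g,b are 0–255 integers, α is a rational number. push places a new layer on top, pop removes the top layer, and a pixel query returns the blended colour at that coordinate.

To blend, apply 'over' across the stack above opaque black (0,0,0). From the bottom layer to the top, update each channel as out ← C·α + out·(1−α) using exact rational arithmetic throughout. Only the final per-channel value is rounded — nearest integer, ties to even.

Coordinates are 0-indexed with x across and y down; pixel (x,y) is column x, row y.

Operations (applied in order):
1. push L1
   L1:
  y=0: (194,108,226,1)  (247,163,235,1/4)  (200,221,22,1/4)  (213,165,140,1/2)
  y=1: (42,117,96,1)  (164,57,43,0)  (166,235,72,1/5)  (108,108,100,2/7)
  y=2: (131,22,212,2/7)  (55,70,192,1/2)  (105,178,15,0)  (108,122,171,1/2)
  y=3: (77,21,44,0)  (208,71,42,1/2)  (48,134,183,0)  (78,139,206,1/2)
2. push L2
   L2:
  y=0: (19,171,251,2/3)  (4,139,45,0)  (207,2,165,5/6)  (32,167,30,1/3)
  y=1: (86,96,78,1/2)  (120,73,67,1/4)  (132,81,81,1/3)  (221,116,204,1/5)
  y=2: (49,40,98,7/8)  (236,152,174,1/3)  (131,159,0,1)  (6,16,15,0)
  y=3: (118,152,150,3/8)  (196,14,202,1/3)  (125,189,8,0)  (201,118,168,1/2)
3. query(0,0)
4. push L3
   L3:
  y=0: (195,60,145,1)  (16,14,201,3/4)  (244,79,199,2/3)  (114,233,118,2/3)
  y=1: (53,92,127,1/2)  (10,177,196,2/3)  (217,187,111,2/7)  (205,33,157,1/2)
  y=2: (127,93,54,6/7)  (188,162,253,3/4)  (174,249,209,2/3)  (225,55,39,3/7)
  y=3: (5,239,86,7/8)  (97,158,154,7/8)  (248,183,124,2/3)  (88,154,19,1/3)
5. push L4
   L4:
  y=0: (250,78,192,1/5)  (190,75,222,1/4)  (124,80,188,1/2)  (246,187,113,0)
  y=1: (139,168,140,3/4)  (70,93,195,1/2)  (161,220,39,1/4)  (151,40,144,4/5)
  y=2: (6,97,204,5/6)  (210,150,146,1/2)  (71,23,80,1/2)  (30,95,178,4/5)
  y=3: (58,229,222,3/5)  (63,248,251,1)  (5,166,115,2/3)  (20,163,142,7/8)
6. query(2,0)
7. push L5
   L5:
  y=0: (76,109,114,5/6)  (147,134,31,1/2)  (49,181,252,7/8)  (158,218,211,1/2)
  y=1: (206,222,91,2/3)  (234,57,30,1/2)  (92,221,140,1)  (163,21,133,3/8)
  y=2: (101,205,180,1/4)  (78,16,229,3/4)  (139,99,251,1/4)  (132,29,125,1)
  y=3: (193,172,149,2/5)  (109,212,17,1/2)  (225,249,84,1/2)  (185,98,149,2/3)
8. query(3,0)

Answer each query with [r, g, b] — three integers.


(0,0) stack=L1,L2; from [0,0,0]:
+L1 (α=1) → [194, 108, 226]
+L2 (α=2/3) → [232/3, 150, 728/3]
→ [77, 150, 243]

(2,0) stack=L1,L2,L3,L4; from [0,0,0]:
L1 α=1/4: [50, 221/4, 11/2]
L2 α=5/6: [1085/6, 87/8, 1661/12]
L3 α=2/3: [4013/18, 1351/24, 6437/36]
L4 α=1/2: [6245/36, 3271/48, 13205/72]
→ [173, 68, 183]

at x=3,y=0 over L1,L2,L3,L4,L5:
L1 α=1/2: [213/2, 165/2, 70]
L2 α=1/3: [245/3, 332/3, 170/3]
L3 α=2/3: [929/9, 1730/9, 878/9]
L4 α=0: [929/9, 1730/9, 878/9]
L5 α=1/2: [2351/18, 1846/9, 2777/18]
→ [131, 205, 154]


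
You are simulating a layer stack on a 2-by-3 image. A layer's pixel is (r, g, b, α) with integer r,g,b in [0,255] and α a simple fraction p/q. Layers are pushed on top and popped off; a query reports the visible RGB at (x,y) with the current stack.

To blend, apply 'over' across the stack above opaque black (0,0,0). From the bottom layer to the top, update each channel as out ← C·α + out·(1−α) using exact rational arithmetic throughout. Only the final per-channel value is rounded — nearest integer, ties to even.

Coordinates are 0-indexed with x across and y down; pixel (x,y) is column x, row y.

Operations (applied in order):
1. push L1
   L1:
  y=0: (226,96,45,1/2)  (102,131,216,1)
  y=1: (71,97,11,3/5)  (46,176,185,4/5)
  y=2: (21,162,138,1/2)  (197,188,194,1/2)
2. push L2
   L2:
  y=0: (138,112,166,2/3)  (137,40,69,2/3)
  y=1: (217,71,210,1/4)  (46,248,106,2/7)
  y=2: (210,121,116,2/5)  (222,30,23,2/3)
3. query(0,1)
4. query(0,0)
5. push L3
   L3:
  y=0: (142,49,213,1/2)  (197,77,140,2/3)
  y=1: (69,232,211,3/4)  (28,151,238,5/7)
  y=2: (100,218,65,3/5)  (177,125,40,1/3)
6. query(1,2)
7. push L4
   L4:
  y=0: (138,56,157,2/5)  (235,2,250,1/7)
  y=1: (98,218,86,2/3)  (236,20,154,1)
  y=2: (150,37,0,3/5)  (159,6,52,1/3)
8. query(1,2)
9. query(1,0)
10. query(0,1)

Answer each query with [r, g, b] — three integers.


(0,1) stack=L1,L2; from [0,0,0]:
+L1 (α=3/5) → [213/5, 291/5, 33/5]
+L2 (α=1/4) → [431/5, 307/5, 1149/20]
rounded: [86, 61, 57]

query (0,0) [L1,L2] — begin 0,0,0
+L1 (α=1/2) → [113, 48, 45/2]
+L2 (α=2/3) → [389/3, 272/3, 709/6]
→ [130, 91, 118]

at x=1,y=2 over L1,L2,L3:
L1 α=1/2: [197/2, 94, 97]
L2 α=2/3: [1085/6, 154/3, 143/3]
L3 α=1/3: [1616/9, 683/9, 406/9]
→ [180, 76, 45]

query (1,2) [L1,L2,L3,L4] — begin 0,0,0
after L1 α=1/2: [197/2, 94, 97]
after L2 α=2/3: [1085/6, 154/3, 143/3]
after L3 α=1/3: [1616/9, 683/9, 406/9]
after L4 α=1/3: [4663/27, 1420/27, 1280/27]
→ [173, 53, 47]

(1,0) stack=L1,L2,L3,L4; from [0,0,0]:
after L1 α=1: [102, 131, 216]
after L2 α=2/3: [376/3, 211/3, 118]
after L3 α=2/3: [1558/9, 673/9, 398/3]
after L4 α=1/7: [3821/21, 1352/21, 1046/7]
→ [182, 64, 149]

query (0,1) [L1,L2,L3,L4] — begin 0,0,0
L1 α=3/5: [213/5, 291/5, 33/5]
L2 α=1/4: [431/5, 307/5, 1149/20]
L3 α=3/4: [733/10, 3787/20, 13809/80]
L4 α=2/3: [2693/30, 4169/20, 27569/240]
= [90, 208, 115]


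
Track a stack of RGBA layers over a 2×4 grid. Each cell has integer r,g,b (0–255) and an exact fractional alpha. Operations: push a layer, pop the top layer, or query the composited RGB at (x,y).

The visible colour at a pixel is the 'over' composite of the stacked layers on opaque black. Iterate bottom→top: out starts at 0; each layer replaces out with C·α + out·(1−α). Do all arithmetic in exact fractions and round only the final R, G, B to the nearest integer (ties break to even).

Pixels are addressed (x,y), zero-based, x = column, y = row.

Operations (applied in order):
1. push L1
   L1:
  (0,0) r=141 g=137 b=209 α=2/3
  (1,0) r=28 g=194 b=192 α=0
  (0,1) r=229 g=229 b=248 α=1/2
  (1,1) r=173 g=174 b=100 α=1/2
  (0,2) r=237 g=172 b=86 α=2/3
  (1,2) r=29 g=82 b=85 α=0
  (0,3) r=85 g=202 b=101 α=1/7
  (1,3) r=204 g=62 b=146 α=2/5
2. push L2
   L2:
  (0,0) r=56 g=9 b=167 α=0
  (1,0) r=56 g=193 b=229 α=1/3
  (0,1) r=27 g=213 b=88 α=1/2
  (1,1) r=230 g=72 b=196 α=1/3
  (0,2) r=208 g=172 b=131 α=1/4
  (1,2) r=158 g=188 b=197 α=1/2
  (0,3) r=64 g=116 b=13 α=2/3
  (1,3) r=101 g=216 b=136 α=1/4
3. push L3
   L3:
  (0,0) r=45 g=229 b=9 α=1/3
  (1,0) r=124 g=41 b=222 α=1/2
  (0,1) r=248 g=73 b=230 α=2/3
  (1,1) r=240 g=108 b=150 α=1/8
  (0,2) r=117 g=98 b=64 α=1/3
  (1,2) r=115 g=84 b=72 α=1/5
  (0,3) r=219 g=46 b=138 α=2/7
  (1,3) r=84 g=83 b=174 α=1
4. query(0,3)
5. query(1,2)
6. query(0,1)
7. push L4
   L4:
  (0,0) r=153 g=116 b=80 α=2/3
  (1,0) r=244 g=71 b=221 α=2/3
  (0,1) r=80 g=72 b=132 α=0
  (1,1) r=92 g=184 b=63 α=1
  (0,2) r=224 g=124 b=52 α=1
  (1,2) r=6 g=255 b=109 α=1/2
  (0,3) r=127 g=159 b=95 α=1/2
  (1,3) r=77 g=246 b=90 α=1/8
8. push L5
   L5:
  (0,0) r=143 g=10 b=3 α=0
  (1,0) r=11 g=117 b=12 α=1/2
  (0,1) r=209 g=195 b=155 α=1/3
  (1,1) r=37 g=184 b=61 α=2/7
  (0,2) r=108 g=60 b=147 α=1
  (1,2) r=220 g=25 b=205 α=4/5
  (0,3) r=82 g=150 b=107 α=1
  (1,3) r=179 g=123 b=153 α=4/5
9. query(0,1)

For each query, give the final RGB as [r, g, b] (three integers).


query (0,3) [L1,L2,L3] — begin 0,0,0
L1 α=1/7: [85/7, 202/7, 101/7]
L2 α=2/3: [327/7, 1826/21, 283/21]
L3 α=2/7: [4701/49, 11062/147, 7211/147]
→ [96, 75, 49]

at x=1,y=2 over L1,L2,L3:
after L1 α=0: [0, 0, 0]
after L2 α=1/2: [79, 94, 197/2]
after L3 α=1/5: [431/5, 92, 466/5]
rounded: [86, 92, 93]

query (0,1) [L1,L2,L3] — begin 0,0,0
+L1 (α=1/2) → [229/2, 229/2, 124]
+L2 (α=1/2) → [283/4, 655/4, 106]
+L3 (α=2/3) → [2267/12, 413/4, 566/3]
= [189, 103, 189]

query (0,1) [L1,L2,L3,L4,L5] — begin 0,0,0
+L1 (α=1/2) → [229/2, 229/2, 124]
+L2 (α=1/2) → [283/4, 655/4, 106]
+L3 (α=2/3) → [2267/12, 413/4, 566/3]
+L4 (α=0) → [2267/12, 413/4, 566/3]
+L5 (α=1/3) → [3521/18, 803/6, 1597/9]
→ [196, 134, 177]


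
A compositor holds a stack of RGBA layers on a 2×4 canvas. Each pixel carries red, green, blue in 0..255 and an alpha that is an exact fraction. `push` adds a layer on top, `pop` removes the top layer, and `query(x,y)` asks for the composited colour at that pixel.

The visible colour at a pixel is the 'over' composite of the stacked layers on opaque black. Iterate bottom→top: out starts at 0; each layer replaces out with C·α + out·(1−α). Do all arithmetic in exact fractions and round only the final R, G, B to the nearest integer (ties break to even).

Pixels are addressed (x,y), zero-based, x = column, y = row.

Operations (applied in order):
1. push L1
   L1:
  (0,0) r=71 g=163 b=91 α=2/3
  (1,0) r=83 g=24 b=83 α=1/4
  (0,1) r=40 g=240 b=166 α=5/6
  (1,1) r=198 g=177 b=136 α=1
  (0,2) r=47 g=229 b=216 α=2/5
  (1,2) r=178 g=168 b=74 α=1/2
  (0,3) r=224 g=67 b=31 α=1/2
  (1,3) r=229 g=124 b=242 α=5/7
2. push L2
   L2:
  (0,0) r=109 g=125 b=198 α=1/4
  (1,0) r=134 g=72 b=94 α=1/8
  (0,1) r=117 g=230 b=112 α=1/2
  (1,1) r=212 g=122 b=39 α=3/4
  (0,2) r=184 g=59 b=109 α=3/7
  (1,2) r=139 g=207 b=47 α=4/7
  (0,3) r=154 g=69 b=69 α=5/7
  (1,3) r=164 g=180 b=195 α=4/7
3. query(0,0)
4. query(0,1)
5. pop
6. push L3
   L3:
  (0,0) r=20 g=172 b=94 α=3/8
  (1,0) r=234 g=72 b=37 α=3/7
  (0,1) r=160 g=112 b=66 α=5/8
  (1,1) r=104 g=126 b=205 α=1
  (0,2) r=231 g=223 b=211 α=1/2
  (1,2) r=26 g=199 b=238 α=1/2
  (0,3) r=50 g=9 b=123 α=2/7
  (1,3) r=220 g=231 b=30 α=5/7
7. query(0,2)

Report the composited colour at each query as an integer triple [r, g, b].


at x=0,y=0 over L1,L2:
L1 α=2/3: [142/3, 326/3, 182/3]
L2 α=1/4: [251/4, 451/4, 95]
rounded: [63, 113, 95]

query (0,1) [L1,L2] — begin 0,0,0
L1 α=5/6: [100/3, 200, 415/3]
L2 α=1/2: [451/6, 215, 751/6]
→ [75, 215, 125]

at x=0,y=2 over L1,L3:
after L1 α=2/5: [94/5, 458/5, 432/5]
after L3 α=1/2: [1249/10, 1573/10, 1487/10]
= [125, 157, 149]


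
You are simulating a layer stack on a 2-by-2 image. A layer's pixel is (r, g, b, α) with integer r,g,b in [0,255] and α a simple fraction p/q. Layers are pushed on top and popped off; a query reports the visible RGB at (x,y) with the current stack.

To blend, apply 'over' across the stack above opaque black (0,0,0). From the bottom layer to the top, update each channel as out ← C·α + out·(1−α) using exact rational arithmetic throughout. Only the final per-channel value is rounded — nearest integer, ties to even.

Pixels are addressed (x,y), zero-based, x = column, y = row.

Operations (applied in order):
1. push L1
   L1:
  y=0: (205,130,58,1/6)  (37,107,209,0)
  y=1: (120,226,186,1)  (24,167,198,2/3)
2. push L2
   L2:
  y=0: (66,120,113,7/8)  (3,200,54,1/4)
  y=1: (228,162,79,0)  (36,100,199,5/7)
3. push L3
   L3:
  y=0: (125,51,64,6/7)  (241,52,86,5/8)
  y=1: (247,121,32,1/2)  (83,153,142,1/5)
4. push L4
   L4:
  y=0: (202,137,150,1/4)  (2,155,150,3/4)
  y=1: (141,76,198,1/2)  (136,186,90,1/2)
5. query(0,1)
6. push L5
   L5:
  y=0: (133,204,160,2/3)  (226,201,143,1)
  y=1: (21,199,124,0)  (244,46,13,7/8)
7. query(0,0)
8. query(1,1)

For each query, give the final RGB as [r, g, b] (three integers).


(0,1) stack=L1,L2,L3,L4; from [0,0,0]:
+L1 (α=1) → [120, 226, 186]
+L2 (α=0) → [120, 226, 186]
+L3 (α=1/2) → [367/2, 347/2, 109]
+L4 (α=1/2) → [649/4, 499/4, 307/2]
= [162, 125, 154]

(0,0) stack=L1,L2,L3,L4,L5; from [0,0,0]:
after L1 α=1/6: [205/6, 65/3, 29/3]
after L2 α=7/8: [2977/48, 2585/24, 1201/12]
after L3 α=6/7: [38977/336, 9929/168, 5809/84]
after L4 α=1/4: [61601/448, 17601/224, 10009/112]
after L5 α=2/3: [180769/1344, 36331/224, 15283/112]
= [135, 162, 136]

query (1,1) [L1,L2,L3,L4,L5] — begin 0,0,0
after L1 α=2/3: [16, 334/3, 132]
after L2 α=5/7: [212/7, 2168/21, 1259/7]
after L3 α=1/5: [1429/35, 2377/21, 1206/7]
after L4 α=1/2: [6189/70, 6283/42, 918/7]
after L5 α=7/8: [125749/560, 19807/336, 1555/56]
rounded: [225, 59, 28]


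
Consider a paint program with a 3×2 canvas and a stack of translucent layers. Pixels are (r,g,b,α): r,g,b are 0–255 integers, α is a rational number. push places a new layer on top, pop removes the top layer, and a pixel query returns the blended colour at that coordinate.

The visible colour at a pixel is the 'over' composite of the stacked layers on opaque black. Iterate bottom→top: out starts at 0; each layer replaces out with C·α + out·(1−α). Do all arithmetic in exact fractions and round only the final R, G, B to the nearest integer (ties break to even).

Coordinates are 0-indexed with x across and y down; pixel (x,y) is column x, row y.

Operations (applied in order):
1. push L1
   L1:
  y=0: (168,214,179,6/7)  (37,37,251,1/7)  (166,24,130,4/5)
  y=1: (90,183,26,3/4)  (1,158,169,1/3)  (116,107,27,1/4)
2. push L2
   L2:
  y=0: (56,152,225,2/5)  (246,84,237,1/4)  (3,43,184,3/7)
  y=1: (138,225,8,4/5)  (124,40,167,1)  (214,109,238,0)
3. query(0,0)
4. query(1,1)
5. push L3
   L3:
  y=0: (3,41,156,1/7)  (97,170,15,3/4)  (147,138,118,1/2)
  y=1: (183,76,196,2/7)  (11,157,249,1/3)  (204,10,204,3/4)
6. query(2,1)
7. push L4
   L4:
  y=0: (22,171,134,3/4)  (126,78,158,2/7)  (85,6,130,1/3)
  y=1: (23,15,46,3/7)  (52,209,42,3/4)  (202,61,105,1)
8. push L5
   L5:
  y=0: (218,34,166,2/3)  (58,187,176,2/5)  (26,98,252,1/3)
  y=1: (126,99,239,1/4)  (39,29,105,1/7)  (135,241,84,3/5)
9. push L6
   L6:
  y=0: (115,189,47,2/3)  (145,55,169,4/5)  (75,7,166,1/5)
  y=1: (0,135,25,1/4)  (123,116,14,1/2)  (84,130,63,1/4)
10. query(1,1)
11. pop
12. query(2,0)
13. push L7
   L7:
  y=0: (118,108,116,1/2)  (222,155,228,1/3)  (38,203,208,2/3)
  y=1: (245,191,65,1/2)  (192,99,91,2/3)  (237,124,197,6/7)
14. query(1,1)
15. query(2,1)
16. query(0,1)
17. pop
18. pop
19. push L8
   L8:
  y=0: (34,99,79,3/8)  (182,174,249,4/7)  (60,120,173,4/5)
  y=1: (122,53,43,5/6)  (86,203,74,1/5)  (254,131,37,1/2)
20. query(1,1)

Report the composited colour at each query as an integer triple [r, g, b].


query (0,0) [L1,L2] — begin 0,0,0
L1 α=6/7: [144, 1284/7, 1074/7]
L2 α=2/5: [544/5, 1196/7, 6372/35]
= [109, 171, 182]

query (1,1) [L1,L2] — begin 0,0,0
+L1 (α=1/3) → [1/3, 158/3, 169/3]
+L2 (α=1) → [124, 40, 167]
→ [124, 40, 167]

(2,1) stack=L1,L2,L3; from [0,0,0]:
L1 α=1/4: [29, 107/4, 27/4]
L2 α=0: [29, 107/4, 27/4]
L3 α=3/4: [641/4, 227/16, 2475/16]
→ [160, 14, 155]

(1,1) stack=L1,L2,L3,L4,L5,L6; from [0,0,0]:
+L1 (α=1/3) → [1/3, 158/3, 169/3]
+L2 (α=1) → [124, 40, 167]
+L3 (α=1/3) → [259/3, 79, 583/3]
+L4 (α=3/4) → [727/12, 353/2, 961/12]
+L5 (α=1/7) → [115/2, 1088/7, 1171/14]
+L6 (α=1/2) → [361/4, 950/7, 1367/28]
= [90, 136, 49]

at x=2,y=0 over L1,L2,L3,L4,L5:
+L1 (α=4/5) → [664/5, 96/5, 104]
+L2 (α=3/7) → [2701/35, 147/5, 968/7]
+L3 (α=1/2) → [3923/35, 837/10, 897/7]
+L4 (α=1/3) → [3607/35, 289/5, 2704/21]
+L5 (α=1/3) → [2708/35, 356/5, 10700/63]
= [77, 71, 170]

query (1,1) [L1,L2,L3,L4,L5,L7] — begin 0,0,0
after L1 α=1/3: [1/3, 158/3, 169/3]
after L2 α=1: [124, 40, 167]
after L3 α=1/3: [259/3, 79, 583/3]
after L4 α=3/4: [727/12, 353/2, 961/12]
after L5 α=1/7: [115/2, 1088/7, 1171/14]
after L7 α=2/3: [883/6, 2474/21, 3719/42]
= [147, 118, 89]

query (2,1) [L1,L2,L3,L4,L5,L7] — begin 0,0,0
+L1 (α=1/4) → [29, 107/4, 27/4]
+L2 (α=0) → [29, 107/4, 27/4]
+L3 (α=3/4) → [641/4, 227/16, 2475/16]
+L4 (α=1) → [202, 61, 105]
+L5 (α=3/5) → [809/5, 169, 462/5]
+L7 (α=6/7) → [7919/35, 913/7, 6372/35]
→ [226, 130, 182]

query (0,1) [L1,L2,L3,L4,L5,L7] — begin 0,0,0
L1 α=3/4: [135/2, 549/4, 39/2]
L2 α=4/5: [1239/10, 4149/20, 103/10]
L3 α=2/7: [1971/14, 4757/28, 887/14]
L4 α=3/7: [4425/49, 5072/49, 2740/49]
L5 α=1/4: [19449/196, 20067/196, 19931/196]
L7 α=1/2: [67469/392, 57503/392, 32671/392]
= [172, 147, 83]

at x=1,y=1 over L1,L2,L3,L4,L8:
+L1 (α=1/3) → [1/3, 158/3, 169/3]
+L2 (α=1) → [124, 40, 167]
+L3 (α=1/3) → [259/3, 79, 583/3]
+L4 (α=3/4) → [727/12, 353/2, 961/12]
+L8 (α=1/5) → [197/3, 909/5, 1183/15]
rounded: [66, 182, 79]


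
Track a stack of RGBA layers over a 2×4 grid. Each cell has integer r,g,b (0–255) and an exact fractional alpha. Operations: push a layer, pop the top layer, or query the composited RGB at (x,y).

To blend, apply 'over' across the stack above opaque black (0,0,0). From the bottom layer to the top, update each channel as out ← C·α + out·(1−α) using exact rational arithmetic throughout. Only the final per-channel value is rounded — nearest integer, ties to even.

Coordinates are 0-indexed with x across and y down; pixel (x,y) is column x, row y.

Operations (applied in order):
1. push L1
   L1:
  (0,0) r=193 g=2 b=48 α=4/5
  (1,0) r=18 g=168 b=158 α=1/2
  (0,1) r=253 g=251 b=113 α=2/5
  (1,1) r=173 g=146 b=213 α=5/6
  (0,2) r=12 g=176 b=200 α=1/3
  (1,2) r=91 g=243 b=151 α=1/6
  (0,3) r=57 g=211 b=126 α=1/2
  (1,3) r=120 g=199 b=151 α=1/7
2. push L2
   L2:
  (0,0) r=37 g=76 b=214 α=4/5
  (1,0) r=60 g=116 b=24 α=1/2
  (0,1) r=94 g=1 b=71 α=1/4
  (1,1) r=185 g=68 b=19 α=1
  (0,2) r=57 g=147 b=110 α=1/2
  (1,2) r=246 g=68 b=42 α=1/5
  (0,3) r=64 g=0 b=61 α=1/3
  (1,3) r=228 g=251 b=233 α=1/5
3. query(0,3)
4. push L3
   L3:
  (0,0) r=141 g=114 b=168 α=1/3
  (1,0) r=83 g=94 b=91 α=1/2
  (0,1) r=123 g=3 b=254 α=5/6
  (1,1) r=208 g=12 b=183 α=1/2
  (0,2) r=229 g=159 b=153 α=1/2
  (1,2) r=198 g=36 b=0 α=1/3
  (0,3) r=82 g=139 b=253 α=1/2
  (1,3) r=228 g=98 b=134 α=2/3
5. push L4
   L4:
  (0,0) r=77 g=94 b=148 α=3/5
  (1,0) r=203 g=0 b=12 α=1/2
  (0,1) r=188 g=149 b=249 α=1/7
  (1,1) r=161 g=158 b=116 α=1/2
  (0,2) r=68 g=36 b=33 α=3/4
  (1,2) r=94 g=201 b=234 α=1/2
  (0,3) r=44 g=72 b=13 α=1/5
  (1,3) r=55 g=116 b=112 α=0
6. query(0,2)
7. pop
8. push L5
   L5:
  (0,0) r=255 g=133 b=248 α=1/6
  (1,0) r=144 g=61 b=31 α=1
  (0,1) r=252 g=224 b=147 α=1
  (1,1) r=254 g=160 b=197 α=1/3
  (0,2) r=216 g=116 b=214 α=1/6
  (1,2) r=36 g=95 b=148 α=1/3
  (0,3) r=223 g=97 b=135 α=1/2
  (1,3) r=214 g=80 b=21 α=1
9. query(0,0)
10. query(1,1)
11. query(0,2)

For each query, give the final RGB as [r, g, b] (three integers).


(0,3) stack=L1,L2; from [0,0,0]:
+L1 (α=1/2) → [57/2, 211/2, 63]
+L2 (α=1/3) → [121/3, 211/3, 187/3]
= [40, 70, 62]

at x=0,y=2 over L1,L2,L3,L4:
after L1 α=1/3: [4, 176/3, 200/3]
after L2 α=1/2: [61/2, 617/6, 265/3]
after L3 α=1/2: [519/4, 1571/12, 362/3]
after L4 α=3/4: [1335/16, 2867/48, 659/12]
= [83, 60, 55]

query (0,0) [L1,L2,L3,L5] — begin 0,0,0
+L1 (α=4/5) → [772/5, 8/5, 192/5]
+L2 (α=4/5) → [1512/25, 1528/25, 4472/25]
+L3 (α=1/3) → [2183/25, 5906/75, 13144/75]
+L5 (α=1/6) → [1729/15, 7901/90, 8432/45]
rounded: [115, 88, 187]

at x=1,y=1 over L1,L2,L3,L5:
L1 α=5/6: [865/6, 365/3, 355/2]
L2 α=1: [185, 68, 19]
L3 α=1/2: [393/2, 40, 101]
L5 α=1/3: [647/3, 80, 133]
rounded: [216, 80, 133]

(0,2) stack=L1,L2,L3,L5; from [0,0,0]:
after L1 α=1/3: [4, 176/3, 200/3]
after L2 α=1/2: [61/2, 617/6, 265/3]
after L3 α=1/2: [519/4, 1571/12, 362/3]
after L5 α=1/6: [1153/8, 9247/72, 1226/9]
rounded: [144, 128, 136]


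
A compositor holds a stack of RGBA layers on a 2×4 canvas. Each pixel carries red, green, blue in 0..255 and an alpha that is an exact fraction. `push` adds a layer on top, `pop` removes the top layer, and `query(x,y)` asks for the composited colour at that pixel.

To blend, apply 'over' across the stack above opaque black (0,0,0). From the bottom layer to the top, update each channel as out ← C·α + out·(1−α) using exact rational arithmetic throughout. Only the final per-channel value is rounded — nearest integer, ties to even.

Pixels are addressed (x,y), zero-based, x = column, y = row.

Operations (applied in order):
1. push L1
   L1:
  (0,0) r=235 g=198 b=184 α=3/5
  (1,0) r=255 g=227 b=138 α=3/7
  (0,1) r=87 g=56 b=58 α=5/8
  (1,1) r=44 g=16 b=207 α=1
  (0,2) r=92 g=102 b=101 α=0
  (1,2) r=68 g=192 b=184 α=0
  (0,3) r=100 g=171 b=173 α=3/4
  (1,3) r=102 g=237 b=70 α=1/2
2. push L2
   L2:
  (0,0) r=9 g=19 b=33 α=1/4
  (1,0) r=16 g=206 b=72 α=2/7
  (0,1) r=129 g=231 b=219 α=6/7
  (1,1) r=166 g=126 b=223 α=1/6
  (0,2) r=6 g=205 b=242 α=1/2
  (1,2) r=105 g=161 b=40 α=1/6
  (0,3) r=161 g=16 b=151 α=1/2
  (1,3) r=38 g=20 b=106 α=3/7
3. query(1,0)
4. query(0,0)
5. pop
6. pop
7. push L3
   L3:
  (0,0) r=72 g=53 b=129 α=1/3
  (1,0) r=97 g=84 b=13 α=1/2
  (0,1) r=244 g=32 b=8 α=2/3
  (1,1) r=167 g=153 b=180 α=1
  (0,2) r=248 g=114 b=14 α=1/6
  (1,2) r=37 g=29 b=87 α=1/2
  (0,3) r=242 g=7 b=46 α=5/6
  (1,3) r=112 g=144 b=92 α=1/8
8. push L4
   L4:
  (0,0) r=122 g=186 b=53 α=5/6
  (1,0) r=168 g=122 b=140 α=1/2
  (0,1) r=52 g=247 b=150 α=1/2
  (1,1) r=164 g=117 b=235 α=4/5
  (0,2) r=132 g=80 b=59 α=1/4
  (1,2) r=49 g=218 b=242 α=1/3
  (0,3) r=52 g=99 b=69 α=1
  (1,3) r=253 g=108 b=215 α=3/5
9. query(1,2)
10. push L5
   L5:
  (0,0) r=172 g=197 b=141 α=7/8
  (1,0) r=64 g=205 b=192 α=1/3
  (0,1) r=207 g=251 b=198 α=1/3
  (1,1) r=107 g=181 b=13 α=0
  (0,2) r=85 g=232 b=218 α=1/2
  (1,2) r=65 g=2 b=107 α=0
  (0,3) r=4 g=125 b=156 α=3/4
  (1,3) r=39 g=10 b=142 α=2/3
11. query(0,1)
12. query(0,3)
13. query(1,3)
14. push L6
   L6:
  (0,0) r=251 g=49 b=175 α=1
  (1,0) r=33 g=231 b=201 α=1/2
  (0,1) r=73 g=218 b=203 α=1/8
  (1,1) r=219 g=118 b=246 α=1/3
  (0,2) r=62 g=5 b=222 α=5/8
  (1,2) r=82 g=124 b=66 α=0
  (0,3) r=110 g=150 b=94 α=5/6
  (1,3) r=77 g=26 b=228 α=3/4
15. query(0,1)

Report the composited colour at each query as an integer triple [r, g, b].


query (1,0) [L1,L2] — begin 0,0,0
L1 α=3/7: [765/7, 681/7, 414/7]
L2 α=2/7: [4049/49, 6289/49, 3078/49]
rounded: [83, 128, 63]

query (0,0) [L1,L2] — begin 0,0,0
+L1 (α=3/5) → [141, 594/5, 552/5]
+L2 (α=1/4) → [108, 1877/20, 1821/20]
→ [108, 94, 91]

(1,2) stack=L3,L4; from [0,0,0]:
+L3 (α=1/2) → [37/2, 29/2, 87/2]
+L4 (α=1/3) → [86/3, 247/3, 329/3]
→ [29, 82, 110]

query (0,1) [L3,L4,L5] — begin 0,0,0
L3 α=2/3: [488/3, 64/3, 16/3]
L4 α=1/2: [322/3, 805/6, 233/3]
L5 α=1/3: [1265/9, 1558/9, 1060/9]
rounded: [141, 173, 118]

query (0,3) [L3,L4,L5] — begin 0,0,0
+L3 (α=5/6) → [605/3, 35/6, 115/3]
+L4 (α=1) → [52, 99, 69]
+L5 (α=3/4) → [16, 237/2, 537/4]
= [16, 118, 134]

(1,3) stack=L3,L4,L5; from [0,0,0]:
+L3 (α=1/8) → [14, 18, 23/2]
+L4 (α=3/5) → [787/5, 72, 668/5]
+L5 (α=2/3) → [1177/15, 92/3, 696/5]
= [78, 31, 139]

query (0,1) [L3,L4,L5,L6] — begin 0,0,0
+L3 (α=2/3) → [488/3, 64/3, 16/3]
+L4 (α=1/2) → [322/3, 805/6, 233/3]
+L5 (α=1/3) → [1265/9, 1558/9, 1060/9]
+L6 (α=1/8) → [1189/9, 3217/18, 9247/72]
rounded: [132, 179, 128]


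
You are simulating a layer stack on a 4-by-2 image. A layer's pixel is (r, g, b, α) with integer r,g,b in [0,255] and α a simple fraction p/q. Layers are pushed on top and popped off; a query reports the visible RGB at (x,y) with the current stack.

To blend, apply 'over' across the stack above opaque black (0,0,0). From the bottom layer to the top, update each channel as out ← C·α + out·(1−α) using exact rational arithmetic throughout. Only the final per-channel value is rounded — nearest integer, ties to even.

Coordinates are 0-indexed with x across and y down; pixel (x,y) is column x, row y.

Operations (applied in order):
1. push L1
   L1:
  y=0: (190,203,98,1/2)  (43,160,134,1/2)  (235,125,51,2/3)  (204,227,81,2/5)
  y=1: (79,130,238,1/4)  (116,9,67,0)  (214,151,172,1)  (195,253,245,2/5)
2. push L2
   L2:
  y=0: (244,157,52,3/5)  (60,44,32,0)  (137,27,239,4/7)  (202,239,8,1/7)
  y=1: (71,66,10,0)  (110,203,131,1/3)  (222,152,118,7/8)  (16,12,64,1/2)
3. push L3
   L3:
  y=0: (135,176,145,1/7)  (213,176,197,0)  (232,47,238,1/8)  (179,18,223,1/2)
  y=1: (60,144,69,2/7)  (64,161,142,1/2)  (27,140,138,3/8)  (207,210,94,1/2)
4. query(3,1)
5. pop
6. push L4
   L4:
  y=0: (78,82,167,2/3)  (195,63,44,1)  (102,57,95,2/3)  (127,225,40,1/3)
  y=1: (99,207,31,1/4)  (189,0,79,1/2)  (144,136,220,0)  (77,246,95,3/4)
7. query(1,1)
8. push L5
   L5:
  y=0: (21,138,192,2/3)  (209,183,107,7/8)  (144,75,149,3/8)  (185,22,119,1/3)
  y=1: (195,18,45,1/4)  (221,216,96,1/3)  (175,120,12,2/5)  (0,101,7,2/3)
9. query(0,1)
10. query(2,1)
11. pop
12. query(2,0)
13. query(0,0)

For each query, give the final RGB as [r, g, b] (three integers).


at x=3,y=1 over L1,L2,L3:
L1 α=2/5: [78, 506/5, 98]
L2 α=1/2: [47, 283/5, 81]
L3 α=1/2: [127, 1333/10, 175/2]
→ [127, 133, 88]

(1,1) stack=L1,L2,L4; from [0,0,0]:
+L1 (α=0) → [0, 0, 0]
+L2 (α=1/3) → [110/3, 203/3, 131/3]
+L4 (α=1/2) → [677/6, 203/6, 184/3]
rounded: [113, 34, 61]

at x=0,y=1 over L1,L2,L4,L5:
L1 α=1/4: [79/4, 65/2, 119/2]
L2 α=0: [79/4, 65/2, 119/2]
L4 α=1/4: [633/16, 609/8, 419/8]
L5 α=1/4: [5019/64, 1971/32, 1617/32]
rounded: [78, 62, 51]

at x=2,y=1 over L1,L2,L4,L5:
L1 α=1: [214, 151, 172]
L2 α=7/8: [221, 1215/8, 499/4]
L4 α=0: [221, 1215/8, 499/4]
L5 α=2/5: [1013/5, 1113/8, 1593/20]
→ [203, 139, 80]

query (2,0) [L1,L2,L4] — begin 0,0,0
+L1 (α=2/3) → [470/3, 250/3, 34]
+L2 (α=4/7) → [1018/7, 358/7, 1058/7]
+L4 (α=2/3) → [2446/21, 1156/21, 796/7]
= [116, 55, 114]

query (0,0) [L1,L2,L4] — begin 0,0,0
after L1 α=1/2: [95, 203/2, 49]
after L2 α=3/5: [922/5, 674/5, 254/5]
after L4 α=2/3: [1702/15, 498/5, 1924/15]
= [113, 100, 128]


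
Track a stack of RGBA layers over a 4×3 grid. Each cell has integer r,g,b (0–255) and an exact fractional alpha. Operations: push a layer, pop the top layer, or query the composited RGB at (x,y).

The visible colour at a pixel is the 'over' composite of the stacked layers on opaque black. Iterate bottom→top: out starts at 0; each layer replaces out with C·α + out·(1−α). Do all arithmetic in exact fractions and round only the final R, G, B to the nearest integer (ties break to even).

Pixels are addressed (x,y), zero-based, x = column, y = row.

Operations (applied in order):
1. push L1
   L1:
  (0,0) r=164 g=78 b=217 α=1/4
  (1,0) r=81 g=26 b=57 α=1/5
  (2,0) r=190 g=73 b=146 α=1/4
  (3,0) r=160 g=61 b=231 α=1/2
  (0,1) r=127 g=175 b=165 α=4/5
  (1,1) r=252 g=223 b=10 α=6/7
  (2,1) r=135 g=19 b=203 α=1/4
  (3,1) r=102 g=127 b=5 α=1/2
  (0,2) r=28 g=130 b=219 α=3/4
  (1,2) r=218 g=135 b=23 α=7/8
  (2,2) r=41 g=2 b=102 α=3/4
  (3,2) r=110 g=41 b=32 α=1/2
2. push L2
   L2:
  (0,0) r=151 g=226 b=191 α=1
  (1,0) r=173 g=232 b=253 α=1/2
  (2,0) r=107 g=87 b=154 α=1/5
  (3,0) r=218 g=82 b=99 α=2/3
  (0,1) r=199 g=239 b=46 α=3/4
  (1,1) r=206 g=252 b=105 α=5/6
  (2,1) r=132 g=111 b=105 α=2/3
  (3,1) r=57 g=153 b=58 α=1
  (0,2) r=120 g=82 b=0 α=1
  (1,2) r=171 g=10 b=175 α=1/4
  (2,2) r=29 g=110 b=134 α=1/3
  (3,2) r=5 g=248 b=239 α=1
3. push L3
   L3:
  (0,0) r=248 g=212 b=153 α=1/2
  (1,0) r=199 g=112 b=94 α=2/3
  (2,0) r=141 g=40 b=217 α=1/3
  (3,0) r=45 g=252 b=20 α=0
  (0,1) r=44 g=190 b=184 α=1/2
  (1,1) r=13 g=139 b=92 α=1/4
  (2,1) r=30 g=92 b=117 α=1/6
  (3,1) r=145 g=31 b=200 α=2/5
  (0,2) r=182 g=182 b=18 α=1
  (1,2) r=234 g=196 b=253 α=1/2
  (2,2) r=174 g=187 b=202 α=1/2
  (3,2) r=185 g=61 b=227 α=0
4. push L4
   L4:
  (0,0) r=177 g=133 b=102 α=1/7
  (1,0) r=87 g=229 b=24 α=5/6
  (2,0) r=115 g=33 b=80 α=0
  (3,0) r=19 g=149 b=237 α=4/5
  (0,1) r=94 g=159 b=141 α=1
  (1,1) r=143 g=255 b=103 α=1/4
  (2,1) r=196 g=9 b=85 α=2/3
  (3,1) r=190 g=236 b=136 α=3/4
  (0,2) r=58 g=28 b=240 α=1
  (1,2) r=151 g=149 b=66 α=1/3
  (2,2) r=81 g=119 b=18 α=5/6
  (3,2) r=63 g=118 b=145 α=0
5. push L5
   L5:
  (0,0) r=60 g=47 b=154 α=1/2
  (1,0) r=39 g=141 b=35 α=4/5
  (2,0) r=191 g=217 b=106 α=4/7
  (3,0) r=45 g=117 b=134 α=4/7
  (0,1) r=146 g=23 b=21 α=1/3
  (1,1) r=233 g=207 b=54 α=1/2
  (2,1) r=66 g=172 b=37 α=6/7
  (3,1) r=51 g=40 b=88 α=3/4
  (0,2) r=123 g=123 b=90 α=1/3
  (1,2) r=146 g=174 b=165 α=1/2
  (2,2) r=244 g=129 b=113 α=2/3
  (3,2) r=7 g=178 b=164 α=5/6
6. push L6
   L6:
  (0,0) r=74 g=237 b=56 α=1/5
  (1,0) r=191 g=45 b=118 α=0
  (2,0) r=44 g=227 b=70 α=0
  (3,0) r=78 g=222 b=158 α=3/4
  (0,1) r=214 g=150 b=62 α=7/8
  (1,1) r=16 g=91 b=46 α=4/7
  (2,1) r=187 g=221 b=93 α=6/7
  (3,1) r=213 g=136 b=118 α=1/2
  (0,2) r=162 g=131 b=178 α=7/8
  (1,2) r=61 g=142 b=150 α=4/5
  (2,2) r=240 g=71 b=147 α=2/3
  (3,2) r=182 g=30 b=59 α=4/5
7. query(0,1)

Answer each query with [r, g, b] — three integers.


query (0,1) [L1,L2,L3,L4,L5,L6] — begin 0,0,0
+L1 (α=4/5) → [508/5, 140, 132]
+L2 (α=3/4) → [3493/20, 857/4, 135/2]
+L3 (α=1/2) → [4373/40, 1617/8, 503/4]
+L4 (α=1) → [94, 159, 141]
+L5 (α=1/3) → [334/3, 341/3, 101]
+L6 (α=7/8) → [1207/6, 3491/24, 535/8]
= [201, 145, 67]


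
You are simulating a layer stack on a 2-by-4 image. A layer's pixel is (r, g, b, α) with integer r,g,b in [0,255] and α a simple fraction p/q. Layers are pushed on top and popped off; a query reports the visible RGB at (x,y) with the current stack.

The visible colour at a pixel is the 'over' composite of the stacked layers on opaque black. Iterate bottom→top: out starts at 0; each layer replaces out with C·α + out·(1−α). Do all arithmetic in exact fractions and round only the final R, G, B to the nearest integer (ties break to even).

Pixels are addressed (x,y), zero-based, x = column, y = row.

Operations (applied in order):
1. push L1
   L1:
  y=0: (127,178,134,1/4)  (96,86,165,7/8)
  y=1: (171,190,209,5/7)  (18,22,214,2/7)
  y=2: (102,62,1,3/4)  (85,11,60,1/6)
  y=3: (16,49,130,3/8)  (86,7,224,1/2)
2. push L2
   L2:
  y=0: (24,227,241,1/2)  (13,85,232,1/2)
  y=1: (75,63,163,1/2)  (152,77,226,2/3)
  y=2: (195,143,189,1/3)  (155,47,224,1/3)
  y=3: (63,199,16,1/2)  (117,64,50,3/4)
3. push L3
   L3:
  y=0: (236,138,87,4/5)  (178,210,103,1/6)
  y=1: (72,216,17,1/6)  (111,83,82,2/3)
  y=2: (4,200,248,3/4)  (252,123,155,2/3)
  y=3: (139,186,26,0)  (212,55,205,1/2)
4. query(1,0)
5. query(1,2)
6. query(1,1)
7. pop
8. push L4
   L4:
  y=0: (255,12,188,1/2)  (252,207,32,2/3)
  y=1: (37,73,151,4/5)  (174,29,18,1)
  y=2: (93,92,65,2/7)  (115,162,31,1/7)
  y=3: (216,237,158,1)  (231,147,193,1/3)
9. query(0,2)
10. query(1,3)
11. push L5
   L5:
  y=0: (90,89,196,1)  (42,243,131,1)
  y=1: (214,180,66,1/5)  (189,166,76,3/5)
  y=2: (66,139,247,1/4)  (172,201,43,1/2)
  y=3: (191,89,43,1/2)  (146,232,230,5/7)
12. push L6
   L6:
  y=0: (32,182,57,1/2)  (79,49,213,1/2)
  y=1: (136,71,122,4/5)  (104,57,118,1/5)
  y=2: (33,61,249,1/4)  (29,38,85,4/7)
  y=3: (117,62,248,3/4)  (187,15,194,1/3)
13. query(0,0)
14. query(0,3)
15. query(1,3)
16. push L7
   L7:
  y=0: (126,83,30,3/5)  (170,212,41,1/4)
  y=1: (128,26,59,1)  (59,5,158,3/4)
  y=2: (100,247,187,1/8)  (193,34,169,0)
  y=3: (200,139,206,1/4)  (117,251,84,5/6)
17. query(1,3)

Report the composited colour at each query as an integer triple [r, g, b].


(1,0) stack=L1,L2,L3; from [0,0,0]:
after L1 α=7/8: [84, 301/4, 1155/8]
after L2 α=1/2: [97/2, 641/8, 3011/16]
after L3 α=1/6: [841/12, 4885/48, 16703/96]
rounded: [70, 102, 174]

query (1,2) [L1,L2,L3] — begin 0,0,0
+L1 (α=1/6) → [85/6, 11/6, 10]
+L2 (α=1/3) → [550/9, 152/9, 244/3]
+L3 (α=2/3) → [5086/27, 2366/27, 1174/9]
= [188, 88, 130]

at x=1,y=1 over L1,L2,L3:
after L1 α=2/7: [36/7, 44/7, 428/7]
after L2 α=2/3: [2164/21, 374/7, 3592/21]
after L3 α=2/3: [6826/63, 512/7, 7036/63]
rounded: [108, 73, 112]

query (0,2) [L1,L2,L4] — begin 0,0,0
+L1 (α=3/4) → [153/2, 93/2, 3/4]
+L2 (α=1/3) → [116, 236/3, 127/2]
+L4 (α=2/7) → [766/7, 1732/21, 895/14]
rounded: [109, 82, 64]

at x=1,y=3 over L1,L2,L4:
+L1 (α=1/2) → [43, 7/2, 112]
+L2 (α=3/4) → [197/2, 391/8, 131/2]
+L4 (α=1/3) → [428/3, 979/12, 108]
= [143, 82, 108]

(0,0) stack=L1,L2,L4,L5,L6; from [0,0,0]:
after L1 α=1/4: [127/4, 89/2, 67/2]
after L2 α=1/2: [223/8, 543/4, 549/4]
after L4 α=1/2: [2263/16, 591/8, 1301/8]
after L5 α=1: [90, 89, 196]
after L6 α=1/2: [61, 271/2, 253/2]
= [61, 136, 126]

at x=0,y=3 over L1,L2,L4,L5,L6:
+L1 (α=3/8) → [6, 147/8, 195/4]
+L2 (α=1/2) → [69/2, 1739/16, 259/8]
+L4 (α=1) → [216, 237, 158]
+L5 (α=1/2) → [407/2, 163, 201/2]
+L6 (α=3/4) → [1109/8, 349/4, 1689/8]
→ [139, 87, 211]

(1,3) stack=L1,L2,L4,L5,L6; from [0,0,0]:
after L1 α=1/2: [43, 7/2, 112]
after L2 α=3/4: [197/2, 391/8, 131/2]
after L4 α=1/3: [428/3, 979/12, 108]
after L5 α=5/7: [3046/21, 7939/42, 1366/7]
after L6 α=1/3: [10019/63, 8254/63, 4090/21]
= [159, 131, 195]

(1,3) stack=L1,L2,L4,L5,L6,L7; from [0,0,0]:
+L1 (α=1/2) → [43, 7/2, 112]
+L2 (α=3/4) → [197/2, 391/8, 131/2]
+L4 (α=1/3) → [428/3, 979/12, 108]
+L5 (α=5/7) → [3046/21, 7939/42, 1366/7]
+L6 (α=1/3) → [10019/63, 8254/63, 4090/21]
+L7 (α=5/6) → [23437/189, 87319/378, 6455/63]
= [124, 231, 102]


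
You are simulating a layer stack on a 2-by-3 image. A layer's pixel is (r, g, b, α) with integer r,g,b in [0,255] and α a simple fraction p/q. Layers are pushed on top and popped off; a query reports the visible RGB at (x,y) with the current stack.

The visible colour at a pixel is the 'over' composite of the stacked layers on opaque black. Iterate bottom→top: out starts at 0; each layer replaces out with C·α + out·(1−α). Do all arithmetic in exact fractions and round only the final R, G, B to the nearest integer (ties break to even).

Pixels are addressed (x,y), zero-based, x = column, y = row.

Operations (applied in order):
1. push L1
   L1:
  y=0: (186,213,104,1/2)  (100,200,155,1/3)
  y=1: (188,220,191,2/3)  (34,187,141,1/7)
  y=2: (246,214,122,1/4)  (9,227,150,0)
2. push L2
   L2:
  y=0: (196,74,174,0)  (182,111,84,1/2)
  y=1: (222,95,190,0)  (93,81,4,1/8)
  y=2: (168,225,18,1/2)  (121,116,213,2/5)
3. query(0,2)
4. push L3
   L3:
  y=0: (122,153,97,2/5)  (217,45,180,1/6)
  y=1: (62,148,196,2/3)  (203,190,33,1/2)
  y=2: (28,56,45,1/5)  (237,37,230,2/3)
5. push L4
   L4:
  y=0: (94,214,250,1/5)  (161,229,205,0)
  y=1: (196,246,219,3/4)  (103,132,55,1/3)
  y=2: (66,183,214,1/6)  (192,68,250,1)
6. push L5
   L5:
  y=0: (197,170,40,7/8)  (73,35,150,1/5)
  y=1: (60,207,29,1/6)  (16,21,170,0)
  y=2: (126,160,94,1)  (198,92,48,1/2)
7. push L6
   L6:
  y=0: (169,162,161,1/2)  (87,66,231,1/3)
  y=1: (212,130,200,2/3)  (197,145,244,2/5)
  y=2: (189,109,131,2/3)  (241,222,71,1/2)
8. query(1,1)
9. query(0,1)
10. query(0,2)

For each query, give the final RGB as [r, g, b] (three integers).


at x=0,y=2 over L1,L2:
L1 α=1/4: [123/2, 107/2, 61/2]
L2 α=1/2: [459/4, 557/4, 97/4]
= [115, 139, 24]

(1,1) stack=L1,L2,L3,L4,L5,L6; from [0,0,0]:
L1 α=1/7: [34/7, 187/7, 141/7]
L2 α=1/8: [127/8, 67/2, 145/8]
L3 α=1/2: [1751/16, 447/4, 409/16]
L4 α=1/3: [2575/24, 237/2, 283/8]
L5 α=0: [2575/24, 237/2, 283/8]
L6 α=2/5: [5727/40, 1291/10, 4753/40]
rounded: [143, 129, 119]

(0,1) stack=L1,L2,L3,L4,L5,L6; from [0,0,0]:
+L1 (α=2/3) → [376/3, 440/3, 382/3]
+L2 (α=0) → [376/3, 440/3, 382/3]
+L3 (α=2/3) → [748/9, 1328/9, 1558/9]
+L4 (α=3/4) → [1510/9, 3985/18, 7471/36]
+L5 (α=1/6) → [4045/27, 23651/108, 38399/216]
+L6 (α=2/3) → [15493/81, 51731/324, 124799/648]
→ [191, 160, 193]

query (0,2) [L1,L2,L3,L4,L5,L6] — begin 0,0,0
L1 α=1/4: [123/2, 107/2, 61/2]
L2 α=1/2: [459/4, 557/4, 97/4]
L3 α=1/5: [487/5, 613/5, 142/5]
L4 α=1/6: [553/6, 398/3, 178/3]
L5 α=1: [126, 160, 94]
L6 α=2/3: [168, 126, 356/3]
→ [168, 126, 119]
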